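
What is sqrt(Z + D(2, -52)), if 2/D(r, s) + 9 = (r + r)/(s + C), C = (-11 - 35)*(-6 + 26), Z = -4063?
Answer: I*sqrt(4863010510)/1094 ≈ 63.743*I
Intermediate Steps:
C = -920 (C = -46*20 = -920)
D(r, s) = 2/(-9 + 2*r/(-920 + s)) (D(r, s) = 2/(-9 + (r + r)/(s - 920)) = 2/(-9 + (2*r)/(-920 + s)) = 2/(-9 + 2*r/(-920 + s)))
sqrt(Z + D(2, -52)) = sqrt(-4063 + 2*(-920 - 52)/(8280 - 9*(-52) + 2*2)) = sqrt(-4063 + 2*(-972)/(8280 + 468 + 4)) = sqrt(-4063 + 2*(-972)/8752) = sqrt(-4063 + 2*(1/8752)*(-972)) = sqrt(-4063 - 243/1094) = sqrt(-4445165/1094) = I*sqrt(4863010510)/1094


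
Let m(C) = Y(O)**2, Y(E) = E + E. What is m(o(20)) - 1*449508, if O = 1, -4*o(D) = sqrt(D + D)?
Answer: -449504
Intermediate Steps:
o(D) = -sqrt(2)*sqrt(D)/4 (o(D) = -sqrt(D + D)/4 = -sqrt(2)*sqrt(D)/4)
Y(E) = 2*E
m(C) = 4 (m(C) = (2*1)**2 = 2**2 = 4)
m(o(20)) - 1*449508 = 4 - 1*449508 = 4 - 449508 = -449504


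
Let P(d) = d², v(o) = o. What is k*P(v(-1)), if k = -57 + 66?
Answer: 9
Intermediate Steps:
k = 9
k*P(v(-1)) = 9*(-1)² = 9*1 = 9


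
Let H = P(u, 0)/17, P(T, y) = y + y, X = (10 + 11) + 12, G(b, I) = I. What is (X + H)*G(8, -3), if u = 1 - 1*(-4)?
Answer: -99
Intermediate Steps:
u = 5 (u = 1 + 4 = 5)
X = 33 (X = 21 + 12 = 33)
P(T, y) = 2*y
H = 0 (H = (2*0)/17 = 0*(1/17) = 0)
(X + H)*G(8, -3) = (33 + 0)*(-3) = 33*(-3) = -99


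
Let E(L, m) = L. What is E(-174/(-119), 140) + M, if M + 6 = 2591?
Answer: 307789/119 ≈ 2586.5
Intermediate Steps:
M = 2585 (M = -6 + 2591 = 2585)
E(-174/(-119), 140) + M = -174/(-119) + 2585 = -174*(-1/119) + 2585 = 174/119 + 2585 = 307789/119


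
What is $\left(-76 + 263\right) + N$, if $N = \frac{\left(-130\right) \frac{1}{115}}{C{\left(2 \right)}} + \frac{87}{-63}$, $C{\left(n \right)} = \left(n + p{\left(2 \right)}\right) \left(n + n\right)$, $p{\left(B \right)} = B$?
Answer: $\frac{716959}{3864} \approx 185.55$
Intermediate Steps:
$C{\left(n \right)} = 2 n \left(2 + n\right)$ ($C{\left(n \right)} = \left(n + 2\right) \left(n + n\right) = \left(2 + n\right) 2 n = 2 n \left(2 + n\right)$)
$N = - \frac{5609}{3864}$ ($N = \frac{\left(-130\right) \frac{1}{115}}{2 \cdot 2 \left(2 + 2\right)} + \frac{87}{-63} = \frac{\left(-130\right) \frac{1}{115}}{2 \cdot 2 \cdot 4} + 87 \left(- \frac{1}{63}\right) = - \frac{26}{23 \cdot 16} - \frac{29}{21} = \left(- \frac{26}{23}\right) \frac{1}{16} - \frac{29}{21} = - \frac{13}{184} - \frac{29}{21} = - \frac{5609}{3864} \approx -1.4516$)
$\left(-76 + 263\right) + N = \left(-76 + 263\right) - \frac{5609}{3864} = 187 - \frac{5609}{3864} = \frac{716959}{3864}$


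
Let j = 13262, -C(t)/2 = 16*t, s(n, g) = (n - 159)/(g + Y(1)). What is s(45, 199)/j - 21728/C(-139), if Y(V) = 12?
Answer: -50001298/10235821 ≈ -4.8849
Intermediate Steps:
s(n, g) = (-159 + n)/(12 + g) (s(n, g) = (n - 159)/(g + 12) = (-159 + n)/(12 + g))
C(t) = -32*t
s(45, 199)/j - 21728/C(-139) = ((-159 + 45)/(12 + 199))/13262 - 21728/((-32*(-139))) = (-114/211)*(1/13262) - 21728/4448 = ((1/211)*(-114))*(1/13262) - 21728*1/4448 = -114/211*1/13262 - 679/139 = -3/73639 - 679/139 = -50001298/10235821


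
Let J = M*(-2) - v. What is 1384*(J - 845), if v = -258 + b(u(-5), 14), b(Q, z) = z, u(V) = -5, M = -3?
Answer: -823480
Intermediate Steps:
v = -244 (v = -258 + 14 = -244)
J = 250 (J = -3*(-2) - 1*(-244) = 6 + 244 = 250)
1384*(J - 845) = 1384*(250 - 845) = 1384*(-595) = -823480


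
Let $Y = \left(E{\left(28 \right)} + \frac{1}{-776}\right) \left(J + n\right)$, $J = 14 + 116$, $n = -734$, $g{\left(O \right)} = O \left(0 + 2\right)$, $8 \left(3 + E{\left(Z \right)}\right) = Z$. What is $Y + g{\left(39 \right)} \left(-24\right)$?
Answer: $- \frac{421605}{194} \approx -2173.2$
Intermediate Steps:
$E{\left(Z \right)} = -3 + \frac{Z}{8}$
$g{\left(O \right)} = 2 O$ ($g{\left(O \right)} = O 2 = 2 O$)
$J = 130$
$Y = - \frac{58437}{194}$ ($Y = \left(\left(-3 + \frac{1}{8} \cdot 28\right) + \frac{1}{-776}\right) \left(130 - 734\right) = \left(\left(-3 + \frac{7}{2}\right) - \frac{1}{776}\right) \left(-604\right) = \left(\frac{1}{2} - \frac{1}{776}\right) \left(-604\right) = \frac{387}{776} \left(-604\right) = - \frac{58437}{194} \approx -301.22$)
$Y + g{\left(39 \right)} \left(-24\right) = - \frac{58437}{194} + 2 \cdot 39 \left(-24\right) = - \frac{58437}{194} + 78 \left(-24\right) = - \frac{58437}{194} - 1872 = - \frac{421605}{194}$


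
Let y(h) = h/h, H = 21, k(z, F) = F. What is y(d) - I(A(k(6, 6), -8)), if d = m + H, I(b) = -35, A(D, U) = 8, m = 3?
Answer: 36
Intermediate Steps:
d = 24 (d = 3 + 21 = 24)
y(h) = 1
y(d) - I(A(k(6, 6), -8)) = 1 - 1*(-35) = 1 + 35 = 36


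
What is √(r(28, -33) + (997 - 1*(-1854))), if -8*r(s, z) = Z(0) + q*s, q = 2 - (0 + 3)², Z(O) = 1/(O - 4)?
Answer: √184034/8 ≈ 53.624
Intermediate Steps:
Z(O) = 1/(-4 + O)
q = -7 (q = 2 - 1*3² = 2 - 1*9 = 2 - 9 = -7)
r(s, z) = 1/32 + 7*s/8 (r(s, z) = -(1/(-4 + 0) - 7*s)/8 = -(1/(-4) - 7*s)/8 = -(-¼ - 7*s)/8 = 1/32 + 7*s/8)
√(r(28, -33) + (997 - 1*(-1854))) = √((1/32 + (7/8)*28) + (997 - 1*(-1854))) = √((1/32 + 49/2) + (997 + 1854)) = √(785/32 + 2851) = √(92017/32) = √184034/8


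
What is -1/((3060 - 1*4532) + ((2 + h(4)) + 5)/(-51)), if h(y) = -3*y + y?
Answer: 51/75071 ≈ 0.00067936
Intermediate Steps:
h(y) = -2*y
-1/((3060 - 1*4532) + ((2 + h(4)) + 5)/(-51)) = -1/((3060 - 1*4532) + ((2 - 2*4) + 5)/(-51)) = -1/((3060 - 4532) - ((2 - 8) + 5)/51) = -1/(-1472 - (-6 + 5)/51) = -1/(-1472 - 1/51*(-1)) = -1/(-1472 + 1/51) = -1/(-75071/51) = -1*(-51/75071) = 51/75071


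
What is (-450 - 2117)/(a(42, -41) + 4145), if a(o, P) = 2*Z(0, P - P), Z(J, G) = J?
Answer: -2567/4145 ≈ -0.61930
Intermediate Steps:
a(o, P) = 0 (a(o, P) = 2*0 = 0)
(-450 - 2117)/(a(42, -41) + 4145) = (-450 - 2117)/(0 + 4145) = -2567/4145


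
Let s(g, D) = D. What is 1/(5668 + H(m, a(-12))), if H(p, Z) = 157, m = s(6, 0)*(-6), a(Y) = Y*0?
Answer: 1/5825 ≈ 0.00017167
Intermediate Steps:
a(Y) = 0
m = 0 (m = 0*(-6) = 0)
1/(5668 + H(m, a(-12))) = 1/(5668 + 157) = 1/5825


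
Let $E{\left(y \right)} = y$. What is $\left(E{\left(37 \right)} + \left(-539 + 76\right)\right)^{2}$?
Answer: $181476$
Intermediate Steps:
$\left(E{\left(37 \right)} + \left(-539 + 76\right)\right)^{2} = \left(37 + \left(-539 + 76\right)\right)^{2} = \left(37 - 463\right)^{2} = \left(-426\right)^{2} = 181476$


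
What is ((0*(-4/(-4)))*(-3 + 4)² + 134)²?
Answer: 17956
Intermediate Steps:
((0*(-4/(-4)))*(-3 + 4)² + 134)² = ((0*(-4*(-¼)))*1² + 134)² = ((0*1)*1 + 134)² = (0*1 + 134)² = (0 + 134)² = 134² = 17956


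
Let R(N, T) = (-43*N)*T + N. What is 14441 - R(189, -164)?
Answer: -1318576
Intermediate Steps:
R(N, T) = N - 43*N*T (R(N, T) = -43*N*T + N = N - 43*N*T)
14441 - R(189, -164) = 14441 - 189*(1 - 43*(-164)) = 14441 - 189*(1 + 7052) = 14441 - 189*7053 = 14441 - 1*1333017 = 14441 - 1333017 = -1318576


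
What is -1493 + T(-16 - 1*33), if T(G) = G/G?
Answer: -1492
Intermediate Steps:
T(G) = 1
-1493 + T(-16 - 1*33) = -1493 + 1 = -1492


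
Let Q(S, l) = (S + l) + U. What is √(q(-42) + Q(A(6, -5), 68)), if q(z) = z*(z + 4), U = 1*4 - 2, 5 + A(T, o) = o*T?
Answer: √1631 ≈ 40.386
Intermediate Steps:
A(T, o) = -5 + T*o (A(T, o) = -5 + o*T = -5 + T*o)
U = 2 (U = 4 - 2 = 2)
Q(S, l) = 2 + S + l (Q(S, l) = (S + l) + 2 = 2 + S + l)
q(z) = z*(4 + z)
√(q(-42) + Q(A(6, -5), 68)) = √(-42*(4 - 42) + (2 + (-5 + 6*(-5)) + 68)) = √(-42*(-38) + (2 + (-5 - 30) + 68)) = √(1596 + (2 - 35 + 68)) = √(1596 + 35) = √1631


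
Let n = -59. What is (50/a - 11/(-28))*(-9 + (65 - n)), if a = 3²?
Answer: 172385/252 ≈ 684.07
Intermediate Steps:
a = 9
(50/a - 11/(-28))*(-9 + (65 - n)) = (50/9 - 11/(-28))*(-9 + (65 - 1*(-59))) = (50*(⅑) - 11*(-1/28))*(-9 + (65 + 59)) = (50/9 + 11/28)*(-9 + 124) = (1499/252)*115 = 172385/252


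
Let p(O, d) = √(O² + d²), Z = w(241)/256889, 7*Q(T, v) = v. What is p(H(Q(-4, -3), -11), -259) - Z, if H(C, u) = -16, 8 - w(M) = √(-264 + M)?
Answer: -8/256889 + 17*√233 + I*√23/256889 ≈ 259.49 + 1.8669e-5*I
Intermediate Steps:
Q(T, v) = v/7
w(M) = 8 - √(-264 + M)
Z = 8/256889 - I*√23/256889 (Z = (8 - √(-264 + 241))/256889 = (8 - √(-23))*(1/256889) = (8 - I*√23)*(1/256889) = 8/256889 - I*√23/256889 ≈ 3.1142e-5 - 1.8669e-5*I)
p(H(Q(-4, -3), -11), -259) - Z = √((-16)² + (-259)²) - (8/256889 - I*√23/256889) = √(256 + 67081) + (-8/256889 + I*√23/256889) = √67337 + (-8/256889 + I*√23/256889) = 17*√233 + (-8/256889 + I*√23/256889) = -8/256889 + 17*√233 + I*√23/256889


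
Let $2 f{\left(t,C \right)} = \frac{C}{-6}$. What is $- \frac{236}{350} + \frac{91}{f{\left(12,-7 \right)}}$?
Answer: $\frac{27182}{175} \approx 155.33$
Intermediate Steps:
$f{\left(t,C \right)} = - \frac{C}{12}$ ($f{\left(t,C \right)} = \frac{C \frac{1}{-6}}{2} = \frac{C \left(- \frac{1}{6}\right)}{2} = \frac{\left(- \frac{1}{6}\right) C}{2} = - \frac{C}{12}$)
$- \frac{236}{350} + \frac{91}{f{\left(12,-7 \right)}} = - \frac{236}{350} + \frac{91}{\left(- \frac{1}{12}\right) \left(-7\right)} = \left(-236\right) \frac{1}{350} + \frac{91}{\frac{7}{12}} = - \frac{118}{175} + 91 \cdot \frac{12}{7} = - \frac{118}{175} + 156 = \frac{27182}{175}$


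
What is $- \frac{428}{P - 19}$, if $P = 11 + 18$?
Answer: $- \frac{214}{5} \approx -42.8$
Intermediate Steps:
$P = 29$
$- \frac{428}{P - 19} = - \frac{428}{29 - 19} = - \frac{428}{10} = \left(-428\right) \frac{1}{10} = - \frac{214}{5}$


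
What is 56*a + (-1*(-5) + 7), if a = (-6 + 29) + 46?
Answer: 3876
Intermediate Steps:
a = 69 (a = 23 + 46 = 69)
56*a + (-1*(-5) + 7) = 56*69 + (-1*(-5) + 7) = 3864 + (5 + 7) = 3864 + 12 = 3876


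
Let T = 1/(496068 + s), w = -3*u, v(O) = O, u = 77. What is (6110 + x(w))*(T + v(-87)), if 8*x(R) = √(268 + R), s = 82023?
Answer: -307295826760/578091 - 12573479*√37/1156182 ≈ -5.3164e+5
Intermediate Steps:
w = -231 (w = -3*77 = -231)
x(R) = √(268 + R)/8
T = 1/578091 (T = 1/(496068 + 82023) = 1/578091 ≈ 1.7298e-6)
(6110 + x(w))*(T + v(-87)) = (6110 + √(268 - 231)/8)*(1/578091 - 87) = (6110 + √37/8)*(-50293916/578091) = -307295826760/578091 - 12573479*√37/1156182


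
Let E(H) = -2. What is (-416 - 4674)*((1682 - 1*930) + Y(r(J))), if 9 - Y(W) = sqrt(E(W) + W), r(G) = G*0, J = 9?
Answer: -3873490 + 5090*I*sqrt(2) ≈ -3.8735e+6 + 7198.3*I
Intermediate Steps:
r(G) = 0
Y(W) = 9 - sqrt(-2 + W)
(-416 - 4674)*((1682 - 1*930) + Y(r(J))) = (-416 - 4674)*((1682 - 1*930) + (9 - sqrt(-2 + 0))) = -5090*((1682 - 930) + (9 - sqrt(-2))) = -5090*(752 + (9 - I*sqrt(2))) = -5090*(761 - I*sqrt(2)) = -3873490 + 5090*I*sqrt(2)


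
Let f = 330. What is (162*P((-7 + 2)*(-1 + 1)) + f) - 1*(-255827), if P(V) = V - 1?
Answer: 255995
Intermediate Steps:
P(V) = -1 + V
(162*P((-7 + 2)*(-1 + 1)) + f) - 1*(-255827) = (162*(-1 + (-7 + 2)*(-1 + 1)) + 330) - 1*(-255827) = (162*(-1 - 5*0) + 330) + 255827 = (162*(-1 + 0) + 330) + 255827 = (162*(-1) + 330) + 255827 = (-162 + 330) + 255827 = 168 + 255827 = 255995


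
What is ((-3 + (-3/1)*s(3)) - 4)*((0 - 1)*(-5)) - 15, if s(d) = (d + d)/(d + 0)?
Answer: -80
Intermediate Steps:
s(d) = 2 (s(d) = (2*d)/d = 2)
((-3 + (-3/1)*s(3)) - 4)*((0 - 1)*(-5)) - 15 = ((-3 - 3/1*2) - 4)*((0 - 1)*(-5)) - 15 = ((-3 - 3*1*2) - 4)*(-1*(-5)) - 15 = ((-3 - 3*2) - 4)*5 - 15 = ((-3 - 6) - 4)*5 - 15 = (-9 - 4)*5 - 15 = -13*5 - 15 = -65 - 15 = -80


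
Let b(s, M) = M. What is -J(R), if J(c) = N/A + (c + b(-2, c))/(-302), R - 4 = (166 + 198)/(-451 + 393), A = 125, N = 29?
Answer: -135241/547375 ≈ -0.24707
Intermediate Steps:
R = -66/29 (R = 4 + (166 + 198)/(-451 + 393) = 4 + 364/(-58) = 4 + 364*(-1/58) = 4 - 182/29 = -66/29 ≈ -2.2759)
J(c) = 29/125 - c/151 (J(c) = 29/125 + (c + c)/(-302) = 29*(1/125) + (2*c)*(-1/302) = 29/125 - c/151)
-J(R) = -(29/125 - 1/151*(-66/29)) = -(29/125 + 66/4379) = -1*135241/547375 = -135241/547375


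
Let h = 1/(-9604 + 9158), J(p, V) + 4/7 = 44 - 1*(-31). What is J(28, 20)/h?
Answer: -232366/7 ≈ -33195.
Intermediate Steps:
J(p, V) = 521/7 (J(p, V) = -4/7 + (44 - 1*(-31)) = -4/7 + (44 + 31) = -4/7 + 75 = 521/7)
h = -1/446 (h = 1/(-446) = -1/446 ≈ -0.0022422)
J(28, 20)/h = 521/(7*(-1/446)) = (521/7)*(-446) = -232366/7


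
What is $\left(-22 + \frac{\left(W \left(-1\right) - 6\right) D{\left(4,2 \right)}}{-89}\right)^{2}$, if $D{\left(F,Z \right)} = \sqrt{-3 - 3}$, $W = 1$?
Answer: $\frac{3833470}{7921} - \frac{308 i \sqrt{6}}{89} \approx 483.96 - 8.4769 i$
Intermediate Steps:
$D{\left(F,Z \right)} = i \sqrt{6}$ ($D{\left(F,Z \right)} = \sqrt{-6} = i \sqrt{6}$)
$\left(-22 + \frac{\left(W \left(-1\right) - 6\right) D{\left(4,2 \right)}}{-89}\right)^{2} = \left(-22 + \frac{\left(1 \left(-1\right) - 6\right) i \sqrt{6}}{-89}\right)^{2} = \left(-22 + \left(-1 - 6\right) i \sqrt{6} \left(- \frac{1}{89}\right)\right)^{2} = \left(-22 + - 7 i \sqrt{6} \left(- \frac{1}{89}\right)\right)^{2} = \left(-22 + \frac{7 i \sqrt{6}}{89}\right)^{2}$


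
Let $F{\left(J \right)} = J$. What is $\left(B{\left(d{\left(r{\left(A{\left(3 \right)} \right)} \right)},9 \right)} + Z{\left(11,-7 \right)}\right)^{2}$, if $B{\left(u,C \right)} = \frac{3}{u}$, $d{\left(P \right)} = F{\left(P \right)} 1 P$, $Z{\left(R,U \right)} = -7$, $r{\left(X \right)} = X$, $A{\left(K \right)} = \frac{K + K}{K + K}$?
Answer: $16$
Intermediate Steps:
$A{\left(K \right)} = 1$ ($A{\left(K \right)} = \frac{2 K}{2 K} = 2 K \frac{1}{2 K} = 1$)
$d{\left(P \right)} = P^{2}$ ($d{\left(P \right)} = P 1 P = P P = P^{2}$)
$\left(B{\left(d{\left(r{\left(A{\left(3 \right)} \right)} \right)},9 \right)} + Z{\left(11,-7 \right)}\right)^{2} = \left(\frac{3}{1^{2}} - 7\right)^{2} = \left(\frac{3}{1} - 7\right)^{2} = \left(3 \cdot 1 - 7\right)^{2} = \left(3 - 7\right)^{2} = \left(-4\right)^{2} = 16$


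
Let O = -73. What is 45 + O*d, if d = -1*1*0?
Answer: 45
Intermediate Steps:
d = 0 (d = -1*0 = 0)
45 + O*d = 45 - 73*0 = 45 + 0 = 45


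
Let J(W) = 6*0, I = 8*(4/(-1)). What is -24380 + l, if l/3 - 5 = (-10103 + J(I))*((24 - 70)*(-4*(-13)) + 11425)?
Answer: -273805562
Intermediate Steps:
I = -32 (I = 8*(4*(-1)) = 8*(-4) = -32)
J(W) = 0
l = -273781182 (l = 15 + 3*((-10103 + 0)*((24 - 70)*(-4*(-13)) + 11425)) = 15 + 3*(-10103*(-46*52 + 11425)) = 15 + 3*(-10103*(-2392 + 11425)) = 15 + 3*(-10103*9033) = 15 + 3*(-91260399) = 15 - 273781197 = -273781182)
-24380 + l = -24380 - 273781182 = -273805562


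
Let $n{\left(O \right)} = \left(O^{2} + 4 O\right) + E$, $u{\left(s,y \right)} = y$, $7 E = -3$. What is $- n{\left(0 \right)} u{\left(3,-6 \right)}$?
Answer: $- \frac{18}{7} \approx -2.5714$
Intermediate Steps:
$E = - \frac{3}{7}$ ($E = \frac{1}{7} \left(-3\right) = - \frac{3}{7} \approx -0.42857$)
$n{\left(O \right)} = - \frac{3}{7} + O^{2} + 4 O$ ($n{\left(O \right)} = \left(O^{2} + 4 O\right) - \frac{3}{7} = - \frac{3}{7} + O^{2} + 4 O$)
$- n{\left(0 \right)} u{\left(3,-6 \right)} = - (- \frac{3}{7} + 0^{2} + 4 \cdot 0) \left(-6\right) = - (- \frac{3}{7} + 0 + 0) \left(-6\right) = \left(-1\right) \left(- \frac{3}{7}\right) \left(-6\right) = \frac{3}{7} \left(-6\right) = - \frac{18}{7}$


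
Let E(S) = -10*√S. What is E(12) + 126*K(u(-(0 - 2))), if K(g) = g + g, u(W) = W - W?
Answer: -20*√3 ≈ -34.641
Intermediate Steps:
u(W) = 0
K(g) = 2*g
E(12) + 126*K(u(-(0 - 2))) = -20*√3 + 126*(2*0) = -20*√3 + 126*0 = -20*√3 + 0 = -20*√3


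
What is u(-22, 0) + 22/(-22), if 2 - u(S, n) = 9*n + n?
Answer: 1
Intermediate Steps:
u(S, n) = 2 - 10*n (u(S, n) = 2 - (9*n + n) = 2 - 10*n)
u(-22, 0) + 22/(-22) = (2 - 10*0) + 22/(-22) = (2 + 0) - 1/22*22 = 2 - 1 = 1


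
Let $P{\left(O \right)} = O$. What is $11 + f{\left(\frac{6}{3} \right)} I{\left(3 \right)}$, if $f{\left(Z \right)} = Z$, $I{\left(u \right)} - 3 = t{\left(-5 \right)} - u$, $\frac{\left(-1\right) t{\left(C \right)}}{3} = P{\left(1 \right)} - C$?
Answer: $-25$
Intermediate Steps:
$t{\left(C \right)} = -3 + 3 C$ ($t{\left(C \right)} = - 3 \left(1 - C\right) = -3 + 3 C$)
$I{\left(u \right)} = -15 - u$ ($I{\left(u \right)} = 3 - \left(18 + u\right) = -15 - u$)
$11 + f{\left(\frac{6}{3} \right)} I{\left(3 \right)} = 11 + \frac{6}{3} \left(-15 - 3\right) = 11 + 6 \cdot \frac{1}{3} \left(-15 - 3\right) = 11 + 2 \left(-18\right) = 11 - 36 = -25$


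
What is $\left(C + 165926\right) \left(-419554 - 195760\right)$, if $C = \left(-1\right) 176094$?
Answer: $6256512752$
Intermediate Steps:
$C = -176094$
$\left(C + 165926\right) \left(-419554 - 195760\right) = \left(-176094 + 165926\right) \left(-419554 - 195760\right) = \left(-10168\right) \left(-615314\right) = 6256512752$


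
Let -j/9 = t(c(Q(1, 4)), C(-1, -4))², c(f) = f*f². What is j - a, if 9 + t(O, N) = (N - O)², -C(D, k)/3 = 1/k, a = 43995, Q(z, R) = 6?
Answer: -4944101370681/256 ≈ -1.9313e+10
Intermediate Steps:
c(f) = f³
C(D, k) = -3/k
t(O, N) = -9 + (N - O)²
j = -4944090107961/256 (j = -9*(-9 + (-3/(-4) - 1*6³)²)² = -9*(-9 + (-3*(-¼) - 1*216)²)² = -9*(-9 + (¾ - 216)²)² = -9*(-9 + (-861/4)²)² = -9*(-9 + 741321/16)² = -9*(741177/16)² = -9*549343345329/256 = -4944090107961/256 ≈ -1.9313e+10)
j - a = -4944090107961/256 - 1*43995 = -4944090107961/256 - 43995 = -4944101370681/256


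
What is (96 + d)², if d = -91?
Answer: 25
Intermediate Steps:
(96 + d)² = (96 - 91)² = 5² = 25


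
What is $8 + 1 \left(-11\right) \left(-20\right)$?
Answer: $228$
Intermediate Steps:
$8 + 1 \left(-11\right) \left(-20\right) = 8 - -220 = 8 + 220 = 228$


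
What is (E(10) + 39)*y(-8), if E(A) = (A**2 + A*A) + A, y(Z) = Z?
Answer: -1992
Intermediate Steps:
E(A) = A + 2*A**2 (E(A) = (A**2 + A**2) + A = 2*A**2 + A = A + 2*A**2)
(E(10) + 39)*y(-8) = (10*(1 + 2*10) + 39)*(-8) = (10*(1 + 20) + 39)*(-8) = (10*21 + 39)*(-8) = (210 + 39)*(-8) = 249*(-8) = -1992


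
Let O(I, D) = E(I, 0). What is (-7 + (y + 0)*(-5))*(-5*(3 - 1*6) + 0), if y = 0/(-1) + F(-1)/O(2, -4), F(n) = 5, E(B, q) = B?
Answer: -585/2 ≈ -292.50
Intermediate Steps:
O(I, D) = I
y = 5/2 (y = 0/(-1) + 5/2 = 0*(-1) + 5*(1/2) = 0 + 5/2 = 5/2 ≈ 2.5000)
(-7 + (y + 0)*(-5))*(-5*(3 - 1*6) + 0) = (-7 + (5/2 + 0)*(-5))*(-5*(3 - 1*6) + 0) = (-7 + (5/2)*(-5))*(-5*(3 - 6) + 0) = (-7 - 25/2)*(-5*(-3) + 0) = -39*(15 + 0)/2 = -39/2*15 = -585/2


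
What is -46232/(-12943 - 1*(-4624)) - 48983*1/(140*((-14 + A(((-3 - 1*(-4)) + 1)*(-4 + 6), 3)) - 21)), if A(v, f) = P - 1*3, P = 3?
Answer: 634026377/40763100 ≈ 15.554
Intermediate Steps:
A(v, f) = 0 (A(v, f) = 3 - 1*3 = 3 - 3 = 0)
-46232/(-12943 - 1*(-4624)) - 48983*1/(140*((-14 + A(((-3 - 1*(-4)) + 1)*(-4 + 6), 3)) - 21)) = -46232/(-12943 - 1*(-4624)) - 48983*1/(140*((-14 + 0) - 21)) = -46232/(-12943 + 4624) - 48983*1/(140*(-14 - 21)) = -46232/(-8319) - 48983/(140*(-35)) = -46232*(-1/8319) - 48983/(-4900) = 46232/8319 - 48983*(-1/4900) = 46232/8319 + 48983/4900 = 634026377/40763100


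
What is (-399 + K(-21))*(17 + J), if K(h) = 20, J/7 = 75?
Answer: -205418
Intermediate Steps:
J = 525 (J = 7*75 = 525)
(-399 + K(-21))*(17 + J) = (-399 + 20)*(17 + 525) = -379*542 = -205418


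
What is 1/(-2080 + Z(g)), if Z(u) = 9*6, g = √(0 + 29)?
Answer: -1/2026 ≈ -0.00049358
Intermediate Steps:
g = √29 ≈ 5.3852
Z(u) = 54
1/(-2080 + Z(g)) = 1/(-2080 + 54) = 1/(-2026) = -1/2026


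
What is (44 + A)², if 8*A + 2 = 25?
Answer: 140625/64 ≈ 2197.3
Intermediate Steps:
A = 23/8 (A = -¼ + (⅛)*25 = -¼ + 25/8 = 23/8 ≈ 2.8750)
(44 + A)² = (44 + 23/8)² = (375/8)² = 140625/64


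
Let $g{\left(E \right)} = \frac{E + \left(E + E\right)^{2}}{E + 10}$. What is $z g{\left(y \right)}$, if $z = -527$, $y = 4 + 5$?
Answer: $- \frac{175491}{19} \approx -9236.4$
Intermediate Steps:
$y = 9$
$g{\left(E \right)} = \frac{E + 4 E^{2}}{10 + E}$ ($g{\left(E \right)} = \frac{E + \left(2 E\right)^{2}}{10 + E} = \frac{E + 4 E^{2}}{10 + E}$)
$z g{\left(y \right)} = - 527 \frac{9 \left(1 + 4 \cdot 9\right)}{10 + 9} = - 527 \frac{9 \left(1 + 36\right)}{19} = - 527 \cdot 9 \cdot \frac{1}{19} \cdot 37 = \left(-527\right) \frac{333}{19} = - \frac{175491}{19}$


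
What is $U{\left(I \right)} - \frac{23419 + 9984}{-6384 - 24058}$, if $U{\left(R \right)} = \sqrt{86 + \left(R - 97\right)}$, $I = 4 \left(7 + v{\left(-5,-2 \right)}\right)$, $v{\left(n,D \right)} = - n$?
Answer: $\frac{33403}{30442} + \sqrt{37} \approx 7.18$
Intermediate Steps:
$I = 48$ ($I = 4 \left(7 - -5\right) = 4 \left(7 + 5\right) = 4 \cdot 12 = 48$)
$U{\left(R \right)} = \sqrt{-11 + R}$ ($U{\left(R \right)} = \sqrt{86 + \left(-97 + R\right)} = \sqrt{-11 + R}$)
$U{\left(I \right)} - \frac{23419 + 9984}{-6384 - 24058} = \sqrt{-11 + 48} - \frac{23419 + 9984}{-6384 - 24058} = \sqrt{37} - \frac{33403}{-30442} = \sqrt{37} - 33403 \left(- \frac{1}{30442}\right) = \sqrt{37} - - \frac{33403}{30442} = \sqrt{37} + \frac{33403}{30442} = \frac{33403}{30442} + \sqrt{37}$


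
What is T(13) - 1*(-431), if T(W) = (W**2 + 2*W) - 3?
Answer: 623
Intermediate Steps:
T(W) = -3 + W**2 + 2*W
T(13) - 1*(-431) = (-3 + 13**2 + 2*13) - 1*(-431) = (-3 + 169 + 26) + 431 = 192 + 431 = 623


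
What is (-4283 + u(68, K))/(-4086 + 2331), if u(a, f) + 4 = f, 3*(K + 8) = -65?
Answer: 2590/1053 ≈ 2.4596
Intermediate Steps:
K = -89/3 (K = -8 + (⅓)*(-65) = -8 - 65/3 = -89/3 ≈ -29.667)
u(a, f) = -4 + f
(-4283 + u(68, K))/(-4086 + 2331) = (-4283 + (-4 - 89/3))/(-4086 + 2331) = (-4283 - 101/3)/(-1755) = -12950/3*(-1/1755) = 2590/1053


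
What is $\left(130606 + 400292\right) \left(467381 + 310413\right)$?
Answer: $412929279012$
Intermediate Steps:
$\left(130606 + 400292\right) \left(467381 + 310413\right) = 530898 \cdot 777794 = 412929279012$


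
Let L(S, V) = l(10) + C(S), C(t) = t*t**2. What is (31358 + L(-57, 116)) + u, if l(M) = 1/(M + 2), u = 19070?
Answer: -1617179/12 ≈ -1.3477e+5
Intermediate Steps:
l(M) = 1/(2 + M)
C(t) = t**3
L(S, V) = 1/12 + S**3 (L(S, V) = 1/(2 + 10) + S**3 = 1/12 + S**3)
(31358 + L(-57, 116)) + u = (31358 + (1/12 + (-57)**3)) + 19070 = (31358 + (1/12 - 185193)) + 19070 = (31358 - 2222315/12) + 19070 = -1846019/12 + 19070 = -1617179/12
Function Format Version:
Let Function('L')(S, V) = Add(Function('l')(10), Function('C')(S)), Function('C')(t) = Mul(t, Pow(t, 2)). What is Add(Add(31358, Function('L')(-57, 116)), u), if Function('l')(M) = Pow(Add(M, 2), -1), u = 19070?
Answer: Rational(-1617179, 12) ≈ -1.3477e+5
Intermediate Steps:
Function('l')(M) = Pow(Add(2, M), -1)
Function('C')(t) = Pow(t, 3)
Function('L')(S, V) = Add(Rational(1, 12), Pow(S, 3)) (Function('L')(S, V) = Add(Pow(Add(2, 10), -1), Pow(S, 3)) = Add(Pow(12, -1), Pow(S, 3)) = Add(Rational(1, 12), Pow(S, 3)))
Add(Add(31358, Function('L')(-57, 116)), u) = Add(Add(31358, Add(Rational(1, 12), Pow(-57, 3))), 19070) = Add(Add(31358, Add(Rational(1, 12), -185193)), 19070) = Add(Add(31358, Rational(-2222315, 12)), 19070) = Add(Rational(-1846019, 12), 19070) = Rational(-1617179, 12)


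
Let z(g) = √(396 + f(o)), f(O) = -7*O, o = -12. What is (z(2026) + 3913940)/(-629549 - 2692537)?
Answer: -1956970/1661043 - 2*√30/1661043 ≈ -1.1782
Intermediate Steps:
z(g) = 4*√30 (z(g) = √(396 - 7*(-12)) = √(396 + 84) = √480 = 4*√30)
(z(2026) + 3913940)/(-629549 - 2692537) = (4*√30 + 3913940)/(-629549 - 2692537) = (3913940 + 4*√30)/(-3322086) = (3913940 + 4*√30)*(-1/3322086) = -1956970/1661043 - 2*√30/1661043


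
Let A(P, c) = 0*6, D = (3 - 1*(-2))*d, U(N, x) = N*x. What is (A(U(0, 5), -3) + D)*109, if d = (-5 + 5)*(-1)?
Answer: 0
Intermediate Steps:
d = 0 (d = 0*(-1) = 0)
D = 0 (D = (3 - 1*(-2))*0 = (3 + 2)*0 = 5*0 = 0)
A(P, c) = 0
(A(U(0, 5), -3) + D)*109 = (0 + 0)*109 = 0*109 = 0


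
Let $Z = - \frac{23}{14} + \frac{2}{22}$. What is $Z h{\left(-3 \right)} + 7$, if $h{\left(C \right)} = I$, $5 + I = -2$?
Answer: $\frac{393}{22} \approx 17.864$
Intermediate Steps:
$Z = - \frac{239}{154}$ ($Z = \left(-23\right) \frac{1}{14} + 2 \cdot \frac{1}{22} = - \frac{23}{14} + \frac{1}{11} = - \frac{239}{154} \approx -1.5519$)
$I = -7$ ($I = -5 - 2 = -7$)
$h{\left(C \right)} = -7$
$Z h{\left(-3 \right)} + 7 = \left(- \frac{239}{154}\right) \left(-7\right) + 7 = \frac{239}{22} + 7 = \frac{393}{22}$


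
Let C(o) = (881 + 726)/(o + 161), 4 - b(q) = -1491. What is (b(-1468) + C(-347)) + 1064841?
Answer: 198336889/186 ≈ 1.0663e+6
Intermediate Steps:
b(q) = 1495 (b(q) = 4 - 1*(-1491) = 4 + 1491 = 1495)
C(o) = 1607/(161 + o)
(b(-1468) + C(-347)) + 1064841 = (1495 + 1607/(161 - 347)) + 1064841 = (1495 + 1607/(-186)) + 1064841 = (1495 + 1607*(-1/186)) + 1064841 = (1495 - 1607/186) + 1064841 = 276463/186 + 1064841 = 198336889/186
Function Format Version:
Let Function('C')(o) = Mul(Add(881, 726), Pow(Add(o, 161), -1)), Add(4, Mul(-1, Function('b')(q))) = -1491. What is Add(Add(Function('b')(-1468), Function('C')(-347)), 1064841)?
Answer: Rational(198336889, 186) ≈ 1.0663e+6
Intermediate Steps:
Function('b')(q) = 1495 (Function('b')(q) = Add(4, Mul(-1, -1491)) = Add(4, 1491) = 1495)
Function('C')(o) = Mul(1607, Pow(Add(161, o), -1))
Add(Add(Function('b')(-1468), Function('C')(-347)), 1064841) = Add(Add(1495, Mul(1607, Pow(Add(161, -347), -1))), 1064841) = Add(Add(1495, Mul(1607, Pow(-186, -1))), 1064841) = Add(Add(1495, Mul(1607, Rational(-1, 186))), 1064841) = Add(Add(1495, Rational(-1607, 186)), 1064841) = Add(Rational(276463, 186), 1064841) = Rational(198336889, 186)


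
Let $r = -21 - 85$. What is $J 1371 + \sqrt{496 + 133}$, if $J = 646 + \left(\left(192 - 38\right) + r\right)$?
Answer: $951474 + \sqrt{629} \approx 9.515 \cdot 10^{5}$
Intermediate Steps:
$r = -106$ ($r = -21 - 85 = -106$)
$J = 694$ ($J = 646 + \left(\left(192 - 38\right) - 106\right) = 646 + \left(154 - 106\right) = 646 + 48 = 694$)
$J 1371 + \sqrt{496 + 133} = 694 \cdot 1371 + \sqrt{496 + 133} = 951474 + \sqrt{629}$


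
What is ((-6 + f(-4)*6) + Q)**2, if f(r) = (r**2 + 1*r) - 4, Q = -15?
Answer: 729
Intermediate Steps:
f(r) = -4 + r + r**2 (f(r) = (r**2 + r) - 4 = (r + r**2) - 4 = -4 + r + r**2)
((-6 + f(-4)*6) + Q)**2 = ((-6 + (-4 - 4 + (-4)**2)*6) - 15)**2 = ((-6 + (-4 - 4 + 16)*6) - 15)**2 = ((-6 + 8*6) - 15)**2 = ((-6 + 48) - 15)**2 = (42 - 15)**2 = 27**2 = 729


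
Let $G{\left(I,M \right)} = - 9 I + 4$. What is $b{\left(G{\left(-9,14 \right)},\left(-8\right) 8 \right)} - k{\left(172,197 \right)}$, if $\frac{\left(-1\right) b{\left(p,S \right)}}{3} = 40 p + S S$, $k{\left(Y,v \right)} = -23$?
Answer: $-22465$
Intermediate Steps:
$G{\left(I,M \right)} = 4 - 9 I$
$b{\left(p,S \right)} = - 120 p - 3 S^{2}$ ($b{\left(p,S \right)} = - 3 \left(40 p + S S\right) = - 3 \left(40 p + S^{2}\right) = - 3 \left(S^{2} + 40 p\right) = - 120 p - 3 S^{2}$)
$b{\left(G{\left(-9,14 \right)},\left(-8\right) 8 \right)} - k{\left(172,197 \right)} = \left(- 120 \left(4 - -81\right) - 3 \left(\left(-8\right) 8\right)^{2}\right) - -23 = \left(- 120 \left(4 + 81\right) - 3 \left(-64\right)^{2}\right) + 23 = \left(\left(-120\right) 85 - 12288\right) + 23 = \left(-10200 - 12288\right) + 23 = -22488 + 23 = -22465$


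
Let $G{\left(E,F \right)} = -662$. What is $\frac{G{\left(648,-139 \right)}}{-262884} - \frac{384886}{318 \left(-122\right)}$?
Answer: $\frac{39782254}{4008981} \approx 9.9233$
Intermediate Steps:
$\frac{G{\left(648,-139 \right)}}{-262884} - \frac{384886}{318 \left(-122\right)} = - \frac{662}{-262884} - \frac{384886}{318 \left(-122\right)} = \left(-662\right) \left(- \frac{1}{262884}\right) - \frac{384886}{-38796} = \frac{331}{131442} - - \frac{3631}{366} = \frac{331}{131442} + \frac{3631}{366} = \frac{39782254}{4008981}$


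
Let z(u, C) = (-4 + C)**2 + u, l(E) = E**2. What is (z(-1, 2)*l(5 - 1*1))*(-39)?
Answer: -1872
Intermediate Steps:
z(u, C) = u + (-4 + C)**2
(z(-1, 2)*l(5 - 1*1))*(-39) = ((-1 + (-4 + 2)**2)*(5 - 1*1)**2)*(-39) = ((-1 + (-2)**2)*(5 - 1)**2)*(-39) = ((-1 + 4)*4**2)*(-39) = (3*16)*(-39) = 48*(-39) = -1872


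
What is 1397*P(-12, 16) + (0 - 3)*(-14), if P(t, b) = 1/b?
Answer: 2069/16 ≈ 129.31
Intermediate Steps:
1397*P(-12, 16) + (0 - 3)*(-14) = 1397/16 + (0 - 3)*(-14) = 1397*(1/16) - 3*(-14) = 1397/16 + 42 = 2069/16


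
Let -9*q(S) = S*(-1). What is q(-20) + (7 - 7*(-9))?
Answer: 610/9 ≈ 67.778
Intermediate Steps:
q(S) = S/9 (q(S) = -S*(-1)/9 = -(-1)*S/9 = S/9)
q(-20) + (7 - 7*(-9)) = (1/9)*(-20) + (7 - 7*(-9)) = -20/9 + (7 + 63) = -20/9 + 70 = 610/9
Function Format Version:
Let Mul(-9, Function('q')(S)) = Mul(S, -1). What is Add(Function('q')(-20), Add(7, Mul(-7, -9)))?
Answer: Rational(610, 9) ≈ 67.778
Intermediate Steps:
Function('q')(S) = Mul(Rational(1, 9), S) (Function('q')(S) = Mul(Rational(-1, 9), Mul(S, -1)) = Mul(Rational(-1, 9), Mul(-1, S)) = Mul(Rational(1, 9), S))
Add(Function('q')(-20), Add(7, Mul(-7, -9))) = Add(Mul(Rational(1, 9), -20), Add(7, Mul(-7, -9))) = Add(Rational(-20, 9), Add(7, 63)) = Add(Rational(-20, 9), 70) = Rational(610, 9)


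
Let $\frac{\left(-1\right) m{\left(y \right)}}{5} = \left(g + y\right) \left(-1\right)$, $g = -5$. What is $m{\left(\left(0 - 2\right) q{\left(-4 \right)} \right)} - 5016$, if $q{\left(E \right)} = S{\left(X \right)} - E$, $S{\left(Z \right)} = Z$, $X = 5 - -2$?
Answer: $-5151$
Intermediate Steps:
$X = 7$ ($X = 5 + 2 = 7$)
$q{\left(E \right)} = 7 - E$
$m{\left(y \right)} = -25 + 5 y$ ($m{\left(y \right)} = - 5 \left(-5 + y\right) \left(-1\right) = - 5 \left(5 - y\right) = -25 + 5 y$)
$m{\left(\left(0 - 2\right) q{\left(-4 \right)} \right)} - 5016 = \left(-25 + 5 \left(0 - 2\right) \left(7 - -4\right)\right) - 5016 = \left(-25 + 5 \left(- 2 \left(7 + 4\right)\right)\right) - 5016 = \left(-25 + 5 \left(\left(-2\right) 11\right)\right) - 5016 = \left(-25 + 5 \left(-22\right)\right) - 5016 = \left(-25 - 110\right) - 5016 = -135 - 5016 = -5151$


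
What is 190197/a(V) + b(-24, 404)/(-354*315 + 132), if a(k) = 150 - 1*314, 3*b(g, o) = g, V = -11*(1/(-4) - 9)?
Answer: -10591880077/9132996 ≈ -1159.7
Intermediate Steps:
V = 407/4 (V = -11*(-¼ - 9) = -11*(-37/4) = 407/4 ≈ 101.75)
b(g, o) = g/3
a(k) = -164 (a(k) = 150 - 314 = -164)
190197/a(V) + b(-24, 404)/(-354*315 + 132) = 190197/(-164) + ((⅓)*(-24))/(-354*315 + 132) = 190197*(-1/164) - 8/(-111510 + 132) = -190197/164 - 8/(-111378) = -190197/164 - 8*(-1/111378) = -190197/164 + 4/55689 = -10591880077/9132996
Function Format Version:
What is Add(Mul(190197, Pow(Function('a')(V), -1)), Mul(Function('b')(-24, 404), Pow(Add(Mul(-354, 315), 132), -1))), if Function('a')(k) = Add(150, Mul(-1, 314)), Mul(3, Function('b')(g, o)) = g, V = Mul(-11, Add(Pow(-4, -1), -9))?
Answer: Rational(-10591880077, 9132996) ≈ -1159.7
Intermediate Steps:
V = Rational(407, 4) (V = Mul(-11, Add(Rational(-1, 4), -9)) = Mul(-11, Rational(-37, 4)) = Rational(407, 4) ≈ 101.75)
Function('b')(g, o) = Mul(Rational(1, 3), g)
Function('a')(k) = -164 (Function('a')(k) = Add(150, -314) = -164)
Add(Mul(190197, Pow(Function('a')(V), -1)), Mul(Function('b')(-24, 404), Pow(Add(Mul(-354, 315), 132), -1))) = Add(Mul(190197, Pow(-164, -1)), Mul(Mul(Rational(1, 3), -24), Pow(Add(Mul(-354, 315), 132), -1))) = Add(Mul(190197, Rational(-1, 164)), Mul(-8, Pow(Add(-111510, 132), -1))) = Add(Rational(-190197, 164), Mul(-8, Pow(-111378, -1))) = Add(Rational(-190197, 164), Mul(-8, Rational(-1, 111378))) = Add(Rational(-190197, 164), Rational(4, 55689)) = Rational(-10591880077, 9132996)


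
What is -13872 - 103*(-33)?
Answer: -10473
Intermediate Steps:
-13872 - 103*(-33) = -13872 + 3399 = -10473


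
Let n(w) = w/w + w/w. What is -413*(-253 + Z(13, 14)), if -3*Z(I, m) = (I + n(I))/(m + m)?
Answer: 418251/4 ≈ 1.0456e+5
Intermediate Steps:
n(w) = 2 (n(w) = 1 + 1 = 2)
Z(I, m) = -(2 + I)/(6*m) (Z(I, m) = -(I + 2)/(3*(m + m)) = -(2 + I)/(3*(2*m)) = -(2 + I)*1/(2*m)/3 = -(2 + I)/(6*m))
-413*(-253 + Z(13, 14)) = -413*(-253 + (⅙)*(-2 - 1*13)/14) = -413*(-253 + (⅙)*(1/14)*(-2 - 13)) = -413*(-253 + (⅙)*(1/14)*(-15)) = -413*(-253 - 5/28) = -413*(-7089/28) = 418251/4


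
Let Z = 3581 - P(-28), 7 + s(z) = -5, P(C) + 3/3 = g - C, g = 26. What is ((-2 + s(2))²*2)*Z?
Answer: 1382976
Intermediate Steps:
P(C) = 25 - C (P(C) = -1 + (26 - C) = 25 - C)
s(z) = -12 (s(z) = -7 - 5 = -12)
Z = 3528 (Z = 3581 - (25 - 1*(-28)) = 3581 - (25 + 28) = 3581 - 1*53 = 3581 - 53 = 3528)
((-2 + s(2))²*2)*Z = ((-2 - 12)²*2)*3528 = ((-14)²*2)*3528 = (196*2)*3528 = 392*3528 = 1382976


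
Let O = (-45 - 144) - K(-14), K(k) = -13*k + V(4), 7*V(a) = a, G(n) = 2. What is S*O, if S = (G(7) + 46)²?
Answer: -5992704/7 ≈ -8.5610e+5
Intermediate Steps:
V(a) = a/7
K(k) = 4/7 - 13*k (K(k) = -13*k + (⅐)*4 = -13*k + 4/7 = 4/7 - 13*k)
S = 2304 (S = (2 + 46)² = 48² = 2304)
O = -2601/7 (O = (-45 - 144) - (4/7 - 13*(-14)) = -189 - (4/7 + 182) = -189 - 1*1278/7 = -189 - 1278/7 = -2601/7 ≈ -371.57)
S*O = 2304*(-2601/7) = -5992704/7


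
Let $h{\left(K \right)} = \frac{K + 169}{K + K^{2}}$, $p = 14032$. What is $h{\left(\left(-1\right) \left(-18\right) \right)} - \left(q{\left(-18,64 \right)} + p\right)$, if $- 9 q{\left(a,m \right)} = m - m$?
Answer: $- \frac{4798757}{342} \approx -14031.0$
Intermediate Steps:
$q{\left(a,m \right)} = 0$ ($q{\left(a,m \right)} = - \frac{m - m}{9} = \left(- \frac{1}{9}\right) 0 = 0$)
$h{\left(K \right)} = \frac{169 + K}{K + K^{2}}$
$h{\left(\left(-1\right) \left(-18\right) \right)} - \left(q{\left(-18,64 \right)} + p\right) = \frac{169 - -18}{\left(-1\right) \left(-18\right) \left(1 - -18\right)} - \left(0 + 14032\right) = \frac{169 + 18}{18 \left(1 + 18\right)} - 14032 = \frac{1}{18} \cdot \frac{1}{19} \cdot 187 - 14032 = \frac{187}{342} - 14032 = - \frac{4798757}{342}$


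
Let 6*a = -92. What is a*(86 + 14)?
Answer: -4600/3 ≈ -1533.3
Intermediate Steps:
a = -46/3 (a = (1/6)*(-92) = -46/3 ≈ -15.333)
a*(86 + 14) = -46*(86 + 14)/3 = -46/3*100 = -4600/3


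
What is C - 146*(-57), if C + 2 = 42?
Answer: 8362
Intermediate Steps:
C = 40 (C = -2 + 42 = 40)
C - 146*(-57) = 40 - 146*(-57) = 40 + 8322 = 8362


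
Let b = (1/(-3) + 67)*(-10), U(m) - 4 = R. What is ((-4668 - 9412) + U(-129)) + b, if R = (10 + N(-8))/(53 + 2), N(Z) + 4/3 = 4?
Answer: -810834/55 ≈ -14742.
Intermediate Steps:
N(Z) = 8/3 (N(Z) = -4/3 + 4 = 8/3)
R = 38/165 (R = (10 + 8/3)/(53 + 2) = (38/3)/55 = (38/3)*(1/55) = 38/165 ≈ 0.23030)
U(m) = 698/165 (U(m) = 4 + 38/165 = 698/165)
b = -2000/3 (b = (1*(-⅓) + 67)*(-10) = (-⅓ + 67)*(-10) = (200/3)*(-10) = -2000/3 ≈ -666.67)
((-4668 - 9412) + U(-129)) + b = ((-4668 - 9412) + 698/165) - 2000/3 = (-14080 + 698/165) - 2000/3 = -2322502/165 - 2000/3 = -810834/55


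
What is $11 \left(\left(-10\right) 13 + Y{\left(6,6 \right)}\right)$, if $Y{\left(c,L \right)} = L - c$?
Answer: $-1430$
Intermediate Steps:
$11 \left(\left(-10\right) 13 + Y{\left(6,6 \right)}\right) = 11 \left(\left(-10\right) 13 + \left(6 - 6\right)\right) = 11 \left(-130 + \left(6 - 6\right)\right) = 11 \left(-130 + 0\right) = 11 \left(-130\right) = -1430$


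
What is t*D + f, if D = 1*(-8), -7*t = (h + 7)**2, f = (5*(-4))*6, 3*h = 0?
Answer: -64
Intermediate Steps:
h = 0 (h = (1/3)*0 = 0)
f = -120 (f = -20*6 = -120)
t = -7 (t = -(0 + 7)**2/7 = -1/7*7**2 = -1/7*49 = -7)
D = -8
t*D + f = -7*(-8) - 120 = 56 - 120 = -64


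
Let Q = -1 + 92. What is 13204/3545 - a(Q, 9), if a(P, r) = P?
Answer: -309391/3545 ≈ -87.275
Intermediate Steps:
Q = 91
13204/3545 - a(Q, 9) = 13204/3545 - 1*91 = 13204*(1/3545) - 91 = 13204/3545 - 91 = -309391/3545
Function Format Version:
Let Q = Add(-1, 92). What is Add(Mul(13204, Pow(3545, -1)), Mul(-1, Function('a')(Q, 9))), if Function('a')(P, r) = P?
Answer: Rational(-309391, 3545) ≈ -87.275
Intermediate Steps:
Q = 91
Add(Mul(13204, Pow(3545, -1)), Mul(-1, Function('a')(Q, 9))) = Add(Mul(13204, Pow(3545, -1)), Mul(-1, 91)) = Add(Mul(13204, Rational(1, 3545)), -91) = Add(Rational(13204, 3545), -91) = Rational(-309391, 3545)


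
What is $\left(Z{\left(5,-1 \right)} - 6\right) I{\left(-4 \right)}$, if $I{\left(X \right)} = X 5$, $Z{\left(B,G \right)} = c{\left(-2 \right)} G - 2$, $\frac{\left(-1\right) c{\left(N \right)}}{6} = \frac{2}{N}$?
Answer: $280$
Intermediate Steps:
$c{\left(N \right)} = - \frac{12}{N}$ ($c{\left(N \right)} = - 6 \frac{2}{N} = - \frac{12}{N}$)
$Z{\left(B,G \right)} = -2 + 6 G$ ($Z{\left(B,G \right)} = - \frac{12}{-2} G - 2 = \left(-12\right) \left(- \frac{1}{2}\right) G - 2 = 6 G - 2 = -2 + 6 G$)
$I{\left(X \right)} = 5 X$
$\left(Z{\left(5,-1 \right)} - 6\right) I{\left(-4 \right)} = \left(\left(-2 + 6 \left(-1\right)\right) - 6\right) 5 \left(-4\right) = \left(\left(-2 - 6\right) - 6\right) \left(-20\right) = \left(-8 - 6\right) \left(-20\right) = \left(-14\right) \left(-20\right) = 280$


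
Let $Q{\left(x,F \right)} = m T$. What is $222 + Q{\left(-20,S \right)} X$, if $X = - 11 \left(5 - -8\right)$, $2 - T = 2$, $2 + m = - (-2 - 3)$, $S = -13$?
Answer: $222$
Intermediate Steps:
$m = 3$ ($m = -2 - \left(-2 - 3\right) = -2 - -5 = -2 + 5 = 3$)
$T = 0$ ($T = 2 - 2 = 0$)
$Q{\left(x,F \right)} = 0$ ($Q{\left(x,F \right)} = 3 \cdot 0 = 0$)
$X = -143$ ($X = - 11 \left(5 + 8\right) = \left(-11\right) 13 = -143$)
$222 + Q{\left(-20,S \right)} X = 222 + 0 \left(-143\right) = 222 + 0 = 222$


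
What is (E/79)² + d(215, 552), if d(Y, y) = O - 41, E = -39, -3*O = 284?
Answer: -2535524/18723 ≈ -135.42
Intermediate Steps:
O = -284/3 (O = -⅓*284 = -284/3 ≈ -94.667)
d(Y, y) = -407/3 (d(Y, y) = -284/3 - 41 = -407/3)
(E/79)² + d(215, 552) = (-39/79)² - 407/3 = 1521/6241 - 407/3 = -2535524/18723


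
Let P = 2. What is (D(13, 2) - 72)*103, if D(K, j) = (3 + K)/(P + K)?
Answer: -109592/15 ≈ -7306.1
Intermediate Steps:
D(K, j) = (3 + K)/(2 + K)
(D(13, 2) - 72)*103 = ((3 + 13)/(2 + 13) - 72)*103 = (16/15 - 72)*103 = -1064/15*103 = -109592/15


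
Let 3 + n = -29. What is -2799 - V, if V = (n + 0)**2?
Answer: -3823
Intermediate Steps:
n = -32 (n = -3 - 29 = -32)
V = 1024 (V = (-32 + 0)**2 = (-32)**2 = 1024)
-2799 - V = -2799 - 1*1024 = -2799 - 1024 = -3823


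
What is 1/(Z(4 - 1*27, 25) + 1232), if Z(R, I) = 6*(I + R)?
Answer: 1/1244 ≈ 0.00080386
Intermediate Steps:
Z(R, I) = 6*I + 6*R
1/(Z(4 - 1*27, 25) + 1232) = 1/((6*25 + 6*(4 - 1*27)) + 1232) = 1/((150 + 6*(4 - 27)) + 1232) = 1/((150 + 6*(-23)) + 1232) = 1/((150 - 138) + 1232) = 1/(12 + 1232) = 1/1244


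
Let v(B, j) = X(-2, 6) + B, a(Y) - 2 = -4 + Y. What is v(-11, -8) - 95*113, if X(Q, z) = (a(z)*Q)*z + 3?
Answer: -10791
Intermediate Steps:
a(Y) = -2 + Y (a(Y) = 2 + (-4 + Y) = -2 + Y)
X(Q, z) = 3 + Q*z*(-2 + z) (X(Q, z) = ((-2 + z)*Q)*z + 3 = (Q*(-2 + z))*z + 3 = Q*z*(-2 + z) + 3 = 3 + Q*z*(-2 + z))
v(B, j) = -45 + B (v(B, j) = (3 - 2*6*(-2 + 6)) + B = (3 - 2*6*4) + B = (3 - 48) + B = -45 + B)
v(-11, -8) - 95*113 = (-45 - 11) - 95*113 = -56 - 10735 = -10791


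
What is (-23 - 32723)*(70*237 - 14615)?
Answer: -64673350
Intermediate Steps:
(-23 - 32723)*(70*237 - 14615) = -32746*(16590 - 14615) = -32746*1975 = -64673350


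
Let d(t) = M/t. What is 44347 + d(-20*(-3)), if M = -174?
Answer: 443441/10 ≈ 44344.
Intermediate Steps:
d(t) = -174/t
44347 + d(-20*(-3)) = 44347 - 174/((-20*(-3))) = 44347 - 174/60 = 44347 - 174*1/60 = 44347 - 29/10 = 443441/10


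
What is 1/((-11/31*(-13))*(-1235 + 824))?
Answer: -31/58773 ≈ -0.00052745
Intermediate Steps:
1/((-11/31*(-13))*(-1235 + 824)) = 1/((-11*1/31*(-13))*(-411)) = 1/(-11/31*(-13)*(-411)) = 1/((143/31)*(-411)) = 1/(-58773/31) = -31/58773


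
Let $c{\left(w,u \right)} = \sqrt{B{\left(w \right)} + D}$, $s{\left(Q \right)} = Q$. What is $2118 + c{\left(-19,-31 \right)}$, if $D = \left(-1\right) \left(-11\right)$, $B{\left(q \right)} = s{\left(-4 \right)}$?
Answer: $2118 + \sqrt{7} \approx 2120.6$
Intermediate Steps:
$B{\left(q \right)} = -4$
$D = 11$
$c{\left(w,u \right)} = \sqrt{7}$ ($c{\left(w,u \right)} = \sqrt{-4 + 11} = \sqrt{7}$)
$2118 + c{\left(-19,-31 \right)} = 2118 + \sqrt{7}$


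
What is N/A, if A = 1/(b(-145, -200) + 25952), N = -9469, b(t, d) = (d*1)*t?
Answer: -520340488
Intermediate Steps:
b(t, d) = d*t
A = 1/54952 (A = 1/(-200*(-145) + 25952) = 1/(29000 + 25952) = 1/54952 ≈ 1.8198e-5)
N/A = -9469/1/54952 = -9469*54952 = -520340488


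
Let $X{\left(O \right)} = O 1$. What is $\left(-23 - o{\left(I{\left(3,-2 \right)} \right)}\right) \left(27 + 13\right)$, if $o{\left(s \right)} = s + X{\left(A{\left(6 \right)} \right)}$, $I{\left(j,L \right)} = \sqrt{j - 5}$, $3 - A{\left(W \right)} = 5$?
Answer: $-840 - 40 i \sqrt{2} \approx -840.0 - 56.569 i$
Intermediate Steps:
$A{\left(W \right)} = -2$ ($A{\left(W \right)} = 3 - 5 = -2$)
$X{\left(O \right)} = O$
$I{\left(j,L \right)} = \sqrt{-5 + j}$
$o{\left(s \right)} = -2 + s$ ($o{\left(s \right)} = s - 2 = -2 + s$)
$\left(-23 - o{\left(I{\left(3,-2 \right)} \right)}\right) \left(27 + 13\right) = \left(-23 - \left(-2 + \sqrt{-5 + 3}\right)\right) \left(27 + 13\right) = \left(-23 - \left(-2 + \sqrt{-2}\right)\right) 40 = \left(-23 - \left(-2 + i \sqrt{2}\right)\right) 40 = \left(-23 + \left(2 - i \sqrt{2}\right)\right) 40 = \left(-21 - i \sqrt{2}\right) 40 = -840 - 40 i \sqrt{2}$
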